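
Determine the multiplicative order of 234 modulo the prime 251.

The order of 234 must divide p − 1 = 250 = 2 · 5^3.
Divisors: 1, 2, 5, 10, 25, 50, 125, 250.
Check each in increasing order: 234^1 ≡ 234;  234^2 ≡ 38;  234^5 ≡ 50;  234^10 ≡ 241;  234^25 ≡ 231;  234^50 ≡ 149;  234^125 ≡ 250;  234^250 ≡ 1.
Smallest exponent giving 1 is 250.

250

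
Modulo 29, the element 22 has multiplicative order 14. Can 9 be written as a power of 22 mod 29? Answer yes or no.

yes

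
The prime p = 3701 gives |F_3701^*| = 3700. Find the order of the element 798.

925

The order of 798 must divide p − 1 = 3700 = 2^2 · 5^2 · 37.
Divisors: 1, 2, 4, 5, 10, 20, 25, 37, 50, 74, 100, 148, 185, 370, 740, 925, 1850, 3700.
Check each in increasing order: 798^1 ≡ 798;  798^2 ≡ 232;  798^4 ≡ 2010;  798^5 ≡ 1447;  798^10 ≡ 2744;  798^20 ≡ 1702;  798^25 ≡ 1629;  798^37 ≡ 3129;  798^50 ≡ 24;  798^74 ≡ 1496;  798^100 ≡ 576;  798^148 ≡ 2612;  798^185 ≡ 1140;  798^370 ≡ 549;  798^740 ≡ 1620;  798^925 ≡ 1.
Smallest exponent giving 1 is 925.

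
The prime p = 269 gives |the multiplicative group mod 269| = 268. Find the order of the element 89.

134

The order of 89 must divide p − 1 = 268 = 2^2 · 67.
Divisors: 1, 2, 4, 67, 134, 268.
Check each in increasing order: 89^1 ≡ 89;  89^2 ≡ 120;  89^4 ≡ 143;  89^67 ≡ 268;  89^134 ≡ 1.
Smallest exponent giving 1 is 134.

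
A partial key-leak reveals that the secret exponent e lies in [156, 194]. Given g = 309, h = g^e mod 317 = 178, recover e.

185

Compute 309^156 mod 317 = 104, then multiply by 309 repeatedly:
  309^156=104  309^157=119  309^158=316  309^159=8  309^160=253
  309^161=195  309^162=25  309^163=117  309^164=15  309^165=197
  309^166=9  309^167=245  309^168=259  309^169=147  309^170=92
  309^171=215  309^172=182  309^173=129  309^174=236  309^175=14
  309^176=205  309^177=262  309^178=123  309^179=284  309^180=264
  309^181=107  309^182=95  309^183=191  309^184=57  309^185=178
Found 178 at exponent 185.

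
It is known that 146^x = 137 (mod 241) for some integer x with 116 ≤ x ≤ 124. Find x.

119

Compute 146^116 mod 241 = 123, then multiply by 146 repeatedly:
  146^116=123  146^117=124  146^118=29  146^119=137
Found 137 at exponent 119.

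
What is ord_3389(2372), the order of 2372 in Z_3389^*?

22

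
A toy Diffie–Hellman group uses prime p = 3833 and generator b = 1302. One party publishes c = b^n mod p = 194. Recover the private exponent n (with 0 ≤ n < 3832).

3662

Baby-step giant-step with m = ceil(sqrt(3832)) = 62.
Baby table (1302^j mod 3833 for j=0..61):
  0:1  1:1302  2:1018  3:3051  4:1414  5:1188  6:2077  7:1989
  8:2403  9:978  10:800  11:2857  12:1804  13:3012  14:465  15:3649
  16:1911  17:505  18:2067  19:468  20:3722  21:1132  22:1992  23:2476
  24:199  25:2287  26:3266  27:1535  28:1577  29:2599  30:3192  31:1012
  32:2905  33:2972  34:2047  35:1259  36:2527  37:1440  38:543  39:1714
  40:822  41:837  42:1202  43:1140  44:909  45:2954  46:1609  47:2100
  48:1271  49:2819  50:2157  51:2658  52:3350  53:3579  54:2763  55:2072
  56:3145  57:1146  58:1055  59:1396  60:750  61:2918
Giant step factor: 1302^(-62) ≡ 3582 (mod 3833).
Scan 194·3582^i mod 3833 for i = 0, 1, …:
  i=0: 194   i=1: 1135   i=2: 2590   i=3: 1520
  i=4: 1780   i=5: 1681   i=6: 3532   i=7: 2724
  i=8: 2383   i=9: 3648     …   i=58: 1552
  i=59: 1414
Match at i=59, j=4: n = 59·62 + 4 = 3662.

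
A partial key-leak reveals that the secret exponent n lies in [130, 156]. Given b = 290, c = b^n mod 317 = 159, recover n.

147

Compute 290^130 mod 317 = 250, then multiply by 290 repeatedly:
  290^130=250  290^131=224  290^132=292  290^133=41  290^134=161
  290^135=91  290^136=79  290^137=86  290^138=214  290^139=245
  290^140=42  290^141=134  290^142=186  290^143=50  290^144=235
  290^145=312  290^146=135  290^147=159
Found 159 at exponent 147.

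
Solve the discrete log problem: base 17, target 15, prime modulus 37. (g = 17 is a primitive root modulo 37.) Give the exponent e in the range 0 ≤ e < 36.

7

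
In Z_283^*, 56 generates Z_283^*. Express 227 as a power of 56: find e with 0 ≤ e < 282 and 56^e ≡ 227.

142

Baby-step giant-step with m = ceil(sqrt(282)) = 17.
Baby table (56^j mod 283 for j=0..16):
  0:1  1:56  2:23  3:156  4:246  5:192  6:281  7:171
  8:237  9:254  10:74  11:182  12:4  13:224  14:92  15:58
  16:135
Giant step factor: 56^(-17) ≡ 276 (mod 283).
Scan 227·276^i mod 283 for i = 0, 1, …:
  i=0: 227   i=1: 109   i=2: 86   i=3: 247
  i=4: 252   i=5: 217   i=6: 179   i=7: 162
  i=8: 281
Match at i=8, j=6: e = 8·17 + 6 = 142.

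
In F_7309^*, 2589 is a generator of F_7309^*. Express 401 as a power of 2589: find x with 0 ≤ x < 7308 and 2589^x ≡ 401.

1273

Baby-step giant-step with m = ceil(sqrt(7308)) = 86.
Baby table (2589^j mod 7309 for j=0..85):
  0:1  1:2589  2:568  3:1443  4:1028  5:1016  6:6493  7:6986
  8:4288  9:6570  10:1687  11:4170  12:737  13:444  14:2003  15:3686
  16:4809  17:3274  18:5255  19:3146  20:2768  21:3532  22:789  23:3510
  24:2303  25:5632  26:7102  27:4943  28:6677  29:968  30:6474  31:1649
  32:805  33:1080  34:4082  35:6793  36:1623  37:6581  38:930  39:3109
  40:1992  41:4443  42:5870  43:2019  44:1256  45:6588  46:4435  47:7085
  48:4784  49:4330  50:5673  51:3616  52:6304  53:59  54:6571  55:4276
  56:4738  57:2180  58:1472  59:3019  60:2870  61:4486  62:253  63:4516
  64:4833  65:6938  66:4269  67:1233  68:5513  69:5989  70:3132  71:3067
  72:2889  73:2514  74:3736  75:2697  76:2438  77:4315  78:3383  79:2405
  80:6586  81:6566  82:5949  83:1898  84:2274  85:3641
Giant step factor: 2589^(-86) ≡ 3291 (mod 7309).
Scan 401·3291^i mod 7309 for i = 0, 1, …:
  i=0: 401   i=1: 4071   i=2: 264   i=3: 6362
  i=4: 4366   i=5: 6321   i=6: 997   i=7: 6695
  i=8: 3919   i=9: 4353     …   i=13: 1572
  i=14: 5989
Match at i=14, j=69: x = 14·86 + 69 = 1273.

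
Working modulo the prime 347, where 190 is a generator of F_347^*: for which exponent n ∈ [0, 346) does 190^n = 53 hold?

178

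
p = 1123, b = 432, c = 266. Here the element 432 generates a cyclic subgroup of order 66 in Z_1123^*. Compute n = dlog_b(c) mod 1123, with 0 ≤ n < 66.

57

Baby-step giant-step with m = ceil(sqrt(66)) = 9.
Baby table (432^j mod 1123 for j=0..8):
  0:1  1:432  2:206  3:275  4:885  5:500  6:384  7:807
  8:494
Giant step factor: 432^(-9) ≡ 266 (mod 1123).
Scan 266·266^i mod 1123 for i = 0, 1, …:
  i=0: 266   i=1: 7   i=2: 739   i=3: 49
  i=4: 681   i=5: 343   i=6: 275
Match at i=6, j=3: n = 6·9 + 3 = 57.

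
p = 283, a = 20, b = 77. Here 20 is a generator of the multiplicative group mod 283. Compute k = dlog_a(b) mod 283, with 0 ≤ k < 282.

Baby-step giant-step with m = ceil(sqrt(282)) = 17.
Baby table (20^j mod 283 for j=0..16):
  0:1  1:20  2:117  3:76  4:105  5:119  6:116  7:56
  8:271  9:43  10:11  11:220  12:155  13:270  14:23  15:177
  16:144
Giant step factor: 20^(-17) ≡ 17 (mod 283).
Scan 77·17^i mod 283 for i = 0, 1, …:
  i=0: 77   i=1: 177
Match at i=1, j=15: k = 1·17 + 15 = 32.

32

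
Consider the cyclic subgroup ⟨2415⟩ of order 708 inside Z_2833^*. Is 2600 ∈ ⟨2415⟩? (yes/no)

yes

2600 ∈ ⟨2415⟩ iff 2600^708 ≡ 1 (mod 2833), since |⟨2415⟩| = 708.
2600^708 mod 2833 = 1.
Since 1 = 1, 2600 lies in the subgroup.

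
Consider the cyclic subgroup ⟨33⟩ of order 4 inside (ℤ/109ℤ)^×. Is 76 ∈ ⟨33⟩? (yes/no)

yes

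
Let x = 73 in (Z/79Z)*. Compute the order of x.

39

The order of 73 must divide p − 1 = 78 = 2 · 3 · 13.
Divisors: 1, 2, 3, 6, 13, 26, 39, 78.
Check each in increasing order: 73^1 ≡ 73;  73^2 ≡ 36;  73^3 ≡ 21;  73^6 ≡ 46;  73^13 ≡ 23;  73^26 ≡ 55;  73^39 ≡ 1.
Smallest exponent giving 1 is 39.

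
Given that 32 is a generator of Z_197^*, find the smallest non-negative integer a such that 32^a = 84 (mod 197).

105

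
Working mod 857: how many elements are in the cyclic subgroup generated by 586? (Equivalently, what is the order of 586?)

428

The order of 586 must divide p − 1 = 856 = 2^3 · 107.
Divisors: 1, 2, 4, 8, 107, 214, 428, 856.
Check each in increasing order: 586^1 ≡ 586;  586^2 ≡ 596;  586^4 ≡ 418;  586^8 ≡ 753;  586^107 ≡ 207;  586^214 ≡ 856;  586^428 ≡ 1.
Smallest exponent giving 1 is 428.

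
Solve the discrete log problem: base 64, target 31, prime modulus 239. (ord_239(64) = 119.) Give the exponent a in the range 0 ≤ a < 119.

Baby-step giant-step with m = ceil(sqrt(119)) = 11.
Baby table (64^j mod 239 for j=0..10):
  0:1  1:64  2:33  3:200  4:133  5:147  6:87  7:71
  8:3  9:192  10:99
Giant step factor: 64^(-11) ≡ 96 (mod 239).
Scan 31·96^i mod 239 for i = 0, 1, …:
  i=0: 31   i=1: 108   i=2: 91   i=3: 132
  i=4: 5   i=5: 2   i=6: 192
Match at i=6, j=9: a = 6·11 + 9 = 75.

75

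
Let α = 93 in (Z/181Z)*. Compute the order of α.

The order of 93 must divide p − 1 = 180 = 2^2 · 3^2 · 5.
Divisors: 1, 2, 3, 4, 5, 6, 9, 10, 12, 15, 18, 20, 30, 36, 45, 60, 90, 180.
Check each in increasing order: 93^1 ≡ 93;  93^2 ≡ 142;  93^3 ≡ 174;  93^4 ≡ 73;  93^5 ≡ 92;  93^6 ≡ 49;  93^9 ≡ 19;  93^10 ≡ 138;  93^12 ≡ 48;  93^15 ≡ 26;  93^18 ≡ 180;  93^20 ≡ 39;  93^30 ≡ 133;  93^36 ≡ 1.
Smallest exponent giving 1 is 36.

36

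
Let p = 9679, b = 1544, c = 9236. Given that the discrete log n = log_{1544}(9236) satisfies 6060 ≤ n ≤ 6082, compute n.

Compute 1544^6060 mod 9679 = 5670, then multiply by 1544 repeatedly:
  1544^6060=5670  1544^6061=4664  1544^6062=40  1544^6063=3686  1544^6064=9611
  1544^6065=1477  1544^6066=5923  1544^6067=8136  1544^6068=8321  1544^6069=3591
  1544^6070=8116  1544^6071=6478  1544^6072=3625  1544^6073=2538  1544^6074=8356
  1544^6075=9236
Found 9236 at exponent 6075.

6075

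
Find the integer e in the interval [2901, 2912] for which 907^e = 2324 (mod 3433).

Compute 907^2901 mod 3433 = 2186, then multiply by 907 repeatedly:
  907^2901=2186  907^2902=1861  907^2903=2324
Found 2324 at exponent 2903.

2903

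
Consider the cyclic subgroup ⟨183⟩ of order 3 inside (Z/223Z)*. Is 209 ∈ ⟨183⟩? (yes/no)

no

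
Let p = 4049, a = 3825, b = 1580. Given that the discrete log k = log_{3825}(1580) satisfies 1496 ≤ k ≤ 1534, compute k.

1534

Compute 3825^1496 mod 4049 = 3446, then multiply by 3825 repeatedly:
  3825^1496=3446  3825^1497=1455  3825^1498=2049  3825^1499=2610  3825^1500=2465
  3825^1501=2553  3825^1502=3086  3825^1503=1115  3825^1504=1278  3825^1505=1207
  3825^1506=915  3825^1507=1539  3825^1508=3478  3825^1509=2385  3825^1510=228
  3825^1511=1565  3825^1512=1703  3825^1513=3183  3825^1514=3681  3825^1515=1452
  3825^1516=2721  3825^1517=1895  3825^1518=665  3825^1519=853  3825^1520=3280
  3825^1521=2198  3825^1522=1626  3825^1523=186  3825^1524=2875  3825^1525=3840
  3825^1526=2277  3825^1527=126  3825^1528=119  3825^1529=1687  3825^1530=2718
  3825^1531=2567  3825^1532=3999  3825^1533=3102  3825^1534=1580
Found 1580 at exponent 1534.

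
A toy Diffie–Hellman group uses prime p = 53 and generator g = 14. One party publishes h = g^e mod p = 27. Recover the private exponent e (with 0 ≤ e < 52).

45

Baby-step giant-step with m = ceil(sqrt(52)) = 8.
Baby table (14^j mod 53 for j=0..7):
  0:1  1:14  2:37  3:41  4:44  5:33  6:38  7:2
Giant step factor: 14^(-8) ≡ 36 (mod 53).
Scan 27·36^i mod 53 for i = 0, 1, …:
  i=0: 27   i=1: 18   i=2: 12   i=3: 8
  i=4: 23   i=5: 33
Match at i=5, j=5: e = 5·8 + 5 = 45.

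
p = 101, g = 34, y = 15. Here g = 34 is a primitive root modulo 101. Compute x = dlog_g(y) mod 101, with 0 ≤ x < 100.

Baby-step giant-step with m = ceil(sqrt(100)) = 10.
Baby table (34^j mod 101 for j=0..9):
  0:1  1:34  2:45  3:15  4:5  5:69  6:23  7:75
  8:25  9:42
Giant step factor: 34^(-10) ≡ 65 (mod 101).
Scan 15·65^i mod 101 for i = 0, 1, …:
  i=0: 15
Match at i=0, j=3: x = 0·10 + 3 = 3.

3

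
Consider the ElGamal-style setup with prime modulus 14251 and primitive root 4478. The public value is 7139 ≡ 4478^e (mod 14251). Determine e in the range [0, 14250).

1682

Baby-step giant-step with m = ceil(sqrt(14250)) = 120.
Baby table (4478^j mod 14251 for j=0..119):
  0:1  1:4478  2:1327  3:13890  4:8056  5:5487  6:2062  7:13239
  8:82  9:10921  10:9057  11:13151  12:5046  13:8153  14:12323  15:2522
  16:6724  17:11960  18:1622  19:9557  20:493  21:13000  22:12916  23:7290
  24:9830  25:11652  26:4745  27:14120  28:11924  29:11426  30:4538  31:13489
  32:8004  33:647  34:4313  35:3509  36:8700  37:10617  38:1590  39:8771
  40:782  41:10301  42:11642  43:2718  44:850  45:1283  46:2121  47:6672
  48:7120  49:3873  50:14078  51:9111  52:12696  53:5449  54:2910  55:5566
  56:13800  57:4064  58:65  59:6050  60:749  61:5037  62:10604  63:380
  64:5771  65:5475  66:5330  67:11566  68:4414  69:14006  70:217  71:2658
  72:2939  73:7169  74:9530  75:7846  76:5673  77:8412  78:3543  79:4191
  80:12982  81:3567  82:11906  83:2077  84:9154  85:5736  86:5506  87:1638
  88:9950  89:7474  90:7224  91:13553  92:9576  93:69  94:9711  95:6057
  96:3593  97:75  98:8077  99:14019  100:1427  101:5658  102:12497  103:12140
  104:9606  105:6150  106:6768  107:9478  108:3006  109:7924  110:12933  111:12161
  112:3887  113:5515  114:13438  115:7642  116:4225  117:8473  118:5932  119:13883
Giant step factor: 4478^(-120) ≡ 13860 (mod 14251).
Scan 7139·13860^i mod 14251 for i = 0, 1, …:
  i=0: 7139   i=1: 1847   i=2: 4624   i=3: 1893
  i=4: 889   i=5: 8676   i=6: 13673   i=7: 12233
  i=8: 5233   i=9: 6041     …   i=13: 4589
  i=14: 1327
Match at i=14, j=2: e = 14·120 + 2 = 1682.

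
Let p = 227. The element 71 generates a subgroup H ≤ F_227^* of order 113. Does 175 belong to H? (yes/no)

yes

175 ∈ ⟨71⟩ iff 175^113 ≡ 1 (mod 227), since |⟨71⟩| = 113.
175^113 mod 227 = 1.
Since 1 = 1, 175 lies in the subgroup.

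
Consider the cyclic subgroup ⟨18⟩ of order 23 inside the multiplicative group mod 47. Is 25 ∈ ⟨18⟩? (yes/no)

yes

⟨18⟩ has order 23; its elements mod 47 are {1, 2, 3, 4, 6, 7, 8, 9, 12, 14, 16, 17, 18, 21, 24, 25, 27, 28, 32, 34, 36, 37, 42}.
25 is in this set.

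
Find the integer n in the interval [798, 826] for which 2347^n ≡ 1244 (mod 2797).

803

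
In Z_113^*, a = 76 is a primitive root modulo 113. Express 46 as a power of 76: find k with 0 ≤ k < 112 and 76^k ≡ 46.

Baby-step giant-step with m = ceil(sqrt(112)) = 11.
Baby table (76^j mod 113 for j=0..10):
  0:1  1:76  2:13  3:84  4:56  5:75  6:50  7:71
  8:85  9:19  10:88
Giant step factor: 76^(-11) ≡ 70 (mod 113).
Scan 46·70^i mod 113 for i = 0, 1, …:
  i=0: 46   i=1: 56
Match at i=1, j=4: k = 1·11 + 4 = 15.

15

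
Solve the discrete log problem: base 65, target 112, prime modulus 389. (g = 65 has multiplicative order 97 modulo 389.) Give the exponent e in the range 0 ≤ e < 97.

43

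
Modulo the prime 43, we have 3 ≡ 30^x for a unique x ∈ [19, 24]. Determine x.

23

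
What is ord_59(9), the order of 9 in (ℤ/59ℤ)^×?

29

The order of 9 must divide p − 1 = 58 = 2 · 29.
Divisors: 1, 2, 29, 58.
Check each in increasing order: 9^1 ≡ 9;  9^2 ≡ 22;  9^29 ≡ 1.
Smallest exponent giving 1 is 29.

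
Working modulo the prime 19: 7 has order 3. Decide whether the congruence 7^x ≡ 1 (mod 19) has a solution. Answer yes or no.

1 ∈ ⟨7⟩ iff 1^3 ≡ 1 (mod 19), since |⟨7⟩| = 3.
1^3 mod 19 = 1.
Since 1 = 1, 1 lies in the subgroup.

yes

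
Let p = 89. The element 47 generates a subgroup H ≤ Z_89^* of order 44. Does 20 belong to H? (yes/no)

20 ∈ ⟨47⟩ iff 20^44 ≡ 1 (mod 89), since |⟨47⟩| = 44.
20^44 mod 89 = 1.
Since 1 = 1, 20 lies in the subgroup.

yes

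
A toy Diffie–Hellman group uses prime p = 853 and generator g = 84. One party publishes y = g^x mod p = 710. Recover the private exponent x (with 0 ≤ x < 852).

574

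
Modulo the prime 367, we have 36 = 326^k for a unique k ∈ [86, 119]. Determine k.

Compute 326^86 mod 367 = 146, then multiply by 326 repeatedly:
  326^86=146  326^87=253  326^88=270  326^89=307  326^90=258
  326^91=65  326^92=271  326^93=266  326^94=104  326^95=140
  326^96=132  326^97=93  326^98=224  326^99=358  326^100=2
  326^101=285  326^102=59  326^103=150  326^104=89  326^105=21
  326^106=240  326^107=69  326^108=107  326^109=17  326^110=37
  326^111=318  326^112=174  326^113=206  326^114=362  326^115=205
  326^116=36
Found 36 at exponent 116.

116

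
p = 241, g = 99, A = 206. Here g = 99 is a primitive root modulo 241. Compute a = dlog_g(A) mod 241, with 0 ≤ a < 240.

Baby-step giant-step with m = ceil(sqrt(240)) = 16.
Baby table (99^j mod 241 for j=0..15):
  0:1  1:99  2:161  3:33  4:134  5:11  6:125  7:84
  8:122  9:28  10:121  11:170  12:201  13:137  14:67  15:126
Giant step factor: 99^(-16) ≡ 54 (mod 241).
Scan 206·54^i mod 241 for i = 0, 1, …:
  i=0: 206   i=1: 38   i=2: 124   i=3: 189
  i=4: 84
Match at i=4, j=7: a = 4·16 + 7 = 71.

71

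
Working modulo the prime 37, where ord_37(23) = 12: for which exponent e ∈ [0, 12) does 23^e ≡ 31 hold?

3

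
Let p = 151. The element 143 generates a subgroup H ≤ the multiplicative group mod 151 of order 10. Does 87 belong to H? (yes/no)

yes

87 ∈ ⟨143⟩ iff 87^10 ≡ 1 (mod 151), since |⟨143⟩| = 10.
87^10 mod 151 = 1.
Since 1 = 1, 87 lies in the subgroup.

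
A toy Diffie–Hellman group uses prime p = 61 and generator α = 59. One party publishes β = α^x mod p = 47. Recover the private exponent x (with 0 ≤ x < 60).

20

Baby-step giant-step with m = ceil(sqrt(60)) = 8.
Baby table (59^j mod 61 for j=0..7):
  0:1  1:59  2:4  3:53  4:16  5:29  6:3  7:55
Giant step factor: 59^(-8) ≡ 56 (mod 61).
Scan 47·56^i mod 61 for i = 0, 1, …:
  i=0: 47   i=1: 9   i=2: 16
Match at i=2, j=4: x = 2·8 + 4 = 20.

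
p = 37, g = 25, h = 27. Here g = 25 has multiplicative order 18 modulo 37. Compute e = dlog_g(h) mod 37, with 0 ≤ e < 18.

15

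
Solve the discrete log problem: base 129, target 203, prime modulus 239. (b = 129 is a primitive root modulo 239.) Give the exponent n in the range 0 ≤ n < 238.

189

Baby-step giant-step with m = ceil(sqrt(238)) = 16.
Baby table (129^j mod 239 for j=0..15):
  0:1  1:129  2:150  3:230  4:34  5:84  6:81  7:172
  8:200  9:227  10:125  11:112  12:108  13:70  14:187  15:223
Giant step factor: 129^(-16) ≡ 11 (mod 239).
Scan 203·11^i mod 239 for i = 0, 1, …:
  i=0: 203   i=1: 82   i=2: 185   i=3: 123
  i=4: 158   i=5: 65   i=6: 237   i=7: 217
  i=8: 236   i=9: 206   i=10: 115   i=11: 70
Match at i=11, j=13: n = 11·16 + 13 = 189.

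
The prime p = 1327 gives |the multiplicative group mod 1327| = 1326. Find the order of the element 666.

1326

The order of 666 must divide p − 1 = 1326 = 2 · 3 · 13 · 17.
Divisors: 1, 2, 3, 6, 13, 17, 26, 34, 39, 51, 78, 102, 221, 442, 663, 1326.
Check each in increasing order: 666^1 ≡ 666;  666^2 ≡ 338;  666^3 ≡ 845;  666^6 ≡ 99;  666^13 ≡ 1280;  666^17 ≡ 901;  666^26 ≡ 882;  666^34 ≡ 1004;  666^39 ≡ 1010;  666^51 ≡ 917;  666^78 ≡ 964;  666^102 ≡ 898;  666^221 ≡ 348;  666^442 ≡ 347;  666^663 ≡ 1326;  666^1326 ≡ 1.
Smallest exponent giving 1 is 1326.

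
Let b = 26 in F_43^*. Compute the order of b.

The order of 26 must divide p − 1 = 42 = 2 · 3 · 7.
Divisors: 1, 2, 3, 6, 7, 14, 21, 42.
Check each in increasing order: 26^1 ≡ 26;  26^2 ≡ 31;  26^3 ≡ 32;  26^6 ≡ 35;  26^7 ≡ 7;  26^14 ≡ 6;  26^21 ≡ 42;  26^42 ≡ 1.
Smallest exponent giving 1 is 42.

42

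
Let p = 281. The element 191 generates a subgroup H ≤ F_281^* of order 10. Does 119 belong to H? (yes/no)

no

⟨191⟩ has order 10; its elements mod 281 are {1, 49, 86, 90, 128, 153, 191, 195, 232, 280}.
119 is not in this set.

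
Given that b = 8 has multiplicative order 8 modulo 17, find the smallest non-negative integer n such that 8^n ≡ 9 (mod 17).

5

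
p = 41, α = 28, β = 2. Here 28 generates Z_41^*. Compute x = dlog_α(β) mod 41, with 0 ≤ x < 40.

6

Successive powers of 28 modulo 41:
  28^0=1  28^1=28  28^2=5  28^3=17  28^4=25  28^5=3
  28^6=2
So 28^6 ≡ 2 (mod 41), giving x = 6.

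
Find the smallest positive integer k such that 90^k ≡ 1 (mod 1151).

115

The order of 90 must divide p − 1 = 1150 = 2 · 5^2 · 23.
Divisors: 1, 2, 5, 10, 23, 25, 46, 50, 115, 230, 575, 1150.
Check each in increasing order: 90^1 ≡ 90;  90^2 ≡ 43;  90^5 ≡ 666;  90^10 ≡ 421;  90^23 ≡ 334;  90^25 ≡ 550;  90^46 ≡ 1060;  90^50 ≡ 938;  90^115 ≡ 1.
Smallest exponent giving 1 is 115.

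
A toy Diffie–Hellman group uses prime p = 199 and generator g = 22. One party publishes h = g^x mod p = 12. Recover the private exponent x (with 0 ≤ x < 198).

141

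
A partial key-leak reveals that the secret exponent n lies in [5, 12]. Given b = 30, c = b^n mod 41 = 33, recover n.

Compute 30^5 mod 41 = 38, then multiply by 30 repeatedly:
  30^5=38  30^6=33
Found 33 at exponent 6.

6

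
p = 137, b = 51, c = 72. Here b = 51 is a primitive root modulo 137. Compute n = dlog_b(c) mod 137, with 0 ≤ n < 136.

88

Baby-step giant-step with m = ceil(sqrt(136)) = 12.
Baby table (51^j mod 137 for j=0..11):
  0:1  1:51  2:135  3:35  4:4  5:67  6:129  7:3
  8:16  9:131  10:105  11:12
Giant step factor: 51^(-12) ≡ 15 (mod 137).
Scan 72·15^i mod 137 for i = 0, 1, …:
  i=0: 72   i=1: 121   i=2: 34   i=3: 99
  i=4: 115   i=5: 81   i=6: 119   i=7: 4
Match at i=7, j=4: n = 7·12 + 4 = 88.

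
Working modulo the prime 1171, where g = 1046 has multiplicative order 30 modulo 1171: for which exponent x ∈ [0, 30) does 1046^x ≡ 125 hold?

16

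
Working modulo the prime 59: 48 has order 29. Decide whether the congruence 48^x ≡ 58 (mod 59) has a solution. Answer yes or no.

no

58 ∈ ⟨48⟩ iff 58^29 ≡ 1 (mod 59), since |⟨48⟩| = 29.
58^29 mod 59 = 58.
Since 58 ≠ 1, 58 does not lie in the subgroup.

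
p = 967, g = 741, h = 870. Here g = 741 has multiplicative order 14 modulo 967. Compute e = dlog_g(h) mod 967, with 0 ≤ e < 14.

3

Successive powers of 741 modulo 967:
  741^0=1  741^1=741  741^2=792  741^3=870
So 741^3 ≡ 870 (mod 967), giving e = 3.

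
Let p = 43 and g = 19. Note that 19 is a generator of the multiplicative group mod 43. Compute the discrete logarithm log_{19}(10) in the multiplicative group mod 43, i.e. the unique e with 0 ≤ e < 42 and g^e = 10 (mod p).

Baby-step giant-step with m = ceil(sqrt(42)) = 7.
Baby table (19^j mod 43 for j=0..6):
  0:1  1:19  2:17  3:22  4:31  5:30  6:11
Giant step factor: 19^(-7) ≡ 7 (mod 43).
Scan 10·7^i mod 43 for i = 0, 1, …:
  i=0: 10   i=1: 27   i=2: 17
Match at i=2, j=2: e = 2·7 + 2 = 16.

16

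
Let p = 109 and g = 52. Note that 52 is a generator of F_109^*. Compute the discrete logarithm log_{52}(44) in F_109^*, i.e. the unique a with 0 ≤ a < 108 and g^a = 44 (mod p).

53

Baby-step giant-step with m = ceil(sqrt(108)) = 11.
Baby table (52^j mod 109 for j=0..10):
  0:1  1:52  2:88  3:107  4:5  5:42  6:4  7:99
  8:25  9:101  10:20
Giant step factor: 52^(-11) ≡ 85 (mod 109).
Scan 44·85^i mod 109 for i = 0, 1, …:
  i=0: 44   i=1: 34   i=2: 56   i=3: 73
  i=4: 101
Match at i=4, j=9: a = 4·11 + 9 = 53.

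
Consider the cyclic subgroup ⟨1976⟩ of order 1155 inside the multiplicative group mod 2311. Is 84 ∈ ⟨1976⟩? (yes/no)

84 ∈ ⟨1976⟩ iff 84^1155 ≡ 1 (mod 2311), since |⟨1976⟩| = 1155.
84^1155 mod 2311 = 1.
Since 1 = 1, 84 lies in the subgroup.

yes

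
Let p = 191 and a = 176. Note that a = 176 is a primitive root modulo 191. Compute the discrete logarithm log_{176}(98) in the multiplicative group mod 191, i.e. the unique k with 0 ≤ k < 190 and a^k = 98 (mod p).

Baby-step giant-step with m = ceil(sqrt(190)) = 14.
Baby table (176^j mod 191 for j=0..13):
  0:1  1:176  2:34  3:63  4:10  5:41  6:149  7:57
  8:100  9:28  10:153  11:188  12:45  13:89
Giant step factor: 176^(-14) ≡ 96 (mod 191).
Scan 98·96^i mod 191 for i = 0, 1, …:
  i=0: 98   i=1: 49   i=2: 120   i=3: 60
  i=4: 30   i=5: 15   i=6: 103   i=7: 147
  i=8: 169   i=9: 180   i=10: 90   i=11: 45
Match at i=11, j=12: k = 11·14 + 12 = 166.

166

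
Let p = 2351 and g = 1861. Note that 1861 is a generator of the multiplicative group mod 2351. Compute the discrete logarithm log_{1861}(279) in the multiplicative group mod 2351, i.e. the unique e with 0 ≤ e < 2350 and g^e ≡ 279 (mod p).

1764

Baby-step giant-step with m = ceil(sqrt(2350)) = 49.
Baby table (1861^j mod 2351 for j=0..48):
  0:1  1:1861  2:298  3:2093  4:1817  5:699  6:736  7:1414
  8:685  9:543  10:1944  11:1946  12:966  13:1562  14:1046  15:2329
  16:1376  17:497  18:974  19:2344  20:1079  21:265  22:1806  23:1387
  24:2160  25:1901  26:1857  27:2258  28:901  29:498  30:484  31:291
  32:821  33:2082  34:154  35:2123  36:1223  37:235  38:49  39:1851
  40:496  41:1464  42:2046  43:1337  44:799  45:1107  46:651  47:746
  48:1216
Giant step factor: 1861^(-49) ≡ 2020 (mod 2351).
Scan 279·2020^i mod 2351 for i = 0, 1, …:
  i=0: 279   i=1: 1691   i=2: 2168   i=3: 1798
  i=4: 2016   i=5: 388   i=6: 877   i=7: 1237
  i=8: 1978   i=9: 1211     …   i=35: 1314
  i=36: 1
Match at i=36, j=0: e = 36·49 + 0 = 1764.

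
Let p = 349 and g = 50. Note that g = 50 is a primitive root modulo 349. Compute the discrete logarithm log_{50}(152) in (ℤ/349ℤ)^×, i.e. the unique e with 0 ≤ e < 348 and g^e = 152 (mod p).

127

Baby-step giant-step with m = ceil(sqrt(348)) = 19.
Baby table (50^j mod 349 for j=0..18):
  0:1  1:50  2:57  3:58  4:108  5:165  6:223  7:331
  8:147  9:21  10:3  11:150  12:171  13:174  14:324  15:146
  16:320  17:295  18:92
Giant step factor: 50^(-19) ≡ 277 (mod 349).
Scan 152·277^i mod 349 for i = 0, 1, …:
  i=0: 152   i=1: 224   i=2: 275   i=3: 93
  i=4: 284   i=5: 143   i=6: 174
Match at i=6, j=13: e = 6·19 + 13 = 127.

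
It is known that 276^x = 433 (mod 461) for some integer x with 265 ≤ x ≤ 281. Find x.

Compute 276^265 mod 461 = 332, then multiply by 276 repeatedly:
  276^265=332  276^266=354  276^267=433
Found 433 at exponent 267.

267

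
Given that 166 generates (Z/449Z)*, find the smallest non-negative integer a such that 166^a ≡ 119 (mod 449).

Baby-step giant-step with m = ceil(sqrt(448)) = 22.
Baby table (166^j mod 449 for j=0..21):
  0:1  1:166  2:167  3:333  4:51  5:384  6:435  7:370
  8:356  9:277  10:184  11:12  12:196  13:208  14:404  15:163
  16:118  17:281  18:399  19:231  20:181  21:412
Giant step factor: 166^(-22) ≡ 396 (mod 449).
Scan 119·396^i mod 449 for i = 0, 1, …:
  i=0: 119   i=1: 428   i=2: 215   i=3: 279
  i=4: 30   i=5: 206   i=6: 307   i=7: 342
  i=8: 283   i=9: 267     …   i=17: 69
  i=18: 384
Match at i=18, j=5: a = 18·22 + 5 = 401.

401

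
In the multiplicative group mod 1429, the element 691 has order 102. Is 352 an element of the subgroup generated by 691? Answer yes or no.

yes

352 ∈ ⟨691⟩ iff 352^102 ≡ 1 (mod 1429), since |⟨691⟩| = 102.
352^102 mod 1429 = 1.
Since 1 = 1, 352 lies in the subgroup.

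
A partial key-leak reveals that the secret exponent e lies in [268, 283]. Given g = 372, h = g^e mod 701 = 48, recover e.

269

Compute 372^268 mod 701 = 475, then multiply by 372 repeatedly:
  372^268=475  372^269=48
Found 48 at exponent 269.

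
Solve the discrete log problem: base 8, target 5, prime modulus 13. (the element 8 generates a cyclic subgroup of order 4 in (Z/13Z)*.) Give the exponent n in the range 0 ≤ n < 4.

3

Successive powers of 8 modulo 13:
  8^0=1  8^1=8  8^2=12  8^3=5
So 8^3 ≡ 5 (mod 13), giving n = 3.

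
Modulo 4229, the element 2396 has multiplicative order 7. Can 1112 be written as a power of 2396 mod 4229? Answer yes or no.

⟨2396⟩ has order 7; its elements mod 4229 are {1, 323, 1595, 2063, 2396, 2833, 3476}.
1112 is not in this set.

no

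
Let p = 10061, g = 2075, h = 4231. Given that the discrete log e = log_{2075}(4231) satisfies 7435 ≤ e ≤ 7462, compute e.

Compute 2075^7435 mod 10061 = 4817, then multiply by 2075 repeatedly:
  2075^7435=4817  2075^7436=4702  2075^7437=7541  2075^7438=2720  2075^7439=9840
  2075^7440=4231
Found 4231 at exponent 7440.

7440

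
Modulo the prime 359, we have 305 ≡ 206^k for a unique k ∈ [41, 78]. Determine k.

43

Compute 206^41 mod 359 = 106, then multiply by 206 repeatedly:
  206^41=106  206^42=296  206^43=305
Found 305 at exponent 43.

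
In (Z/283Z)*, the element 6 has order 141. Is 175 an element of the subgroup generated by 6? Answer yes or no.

175 ∈ ⟨6⟩ iff 175^141 ≡ 1 (mod 283), since |⟨6⟩| = 141.
175^141 mod 283 = 1.
Since 1 = 1, 175 lies in the subgroup.

yes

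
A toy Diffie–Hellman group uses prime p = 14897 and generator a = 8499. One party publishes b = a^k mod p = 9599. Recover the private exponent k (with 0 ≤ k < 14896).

Baby-step giant-step with m = ceil(sqrt(14896)) = 123.
Baby table (8499^j mod 14897 for j=0..122):
  0:1  1:8499  2:12345  3:584  4:2715  5:14229  6:13322  7:6478
  8:12107  9:3814  10:14211  11:9310  12:7723  13:1595  14:14532  15:11338
  16:7866  17:10295  18:7124  19:5468  20:8789  21:4153  22:5354  23:8208
  24:12038  25:13263  26:11535  27:13705  28:14049  29:2996  30:4031  31:11266
  32:6715  33:378  34:9767  35:3649  36:12194  37:13274  38:745  39:530
  40:5576  41:3067  42:11580  43:8838  44:3488  45:14379  46:7030  47:11000
  48:10325  49:8845  50:3393  51:11412  52:11118  53:211  54:5649  55:12717
  56:4048  57:6779  58:8022  59:10306  60:11231  61:7190  62:316  63:4224
  64:12903  65:5780  66:8811  67:12367  68:8798  69:6159  70:12180  71:13464
  72:6679  73:7251  74:12257  75:12419  76:3836  77:7528  78:12754  79:5674
  80:1737  81:14733  82:6482  83:1412  84:8503  85:1650  86:5273  87:5051
  88:10192  89:10650  90:178  91:8225  92:7551  93:14570  94:6566  95:272
  96:2693  97:6015  98:9878  99:8527  100:11965  101:3613  102:4170  103:867
  104:9515  105:7069  106:14727  107:179  108:1827  109:4999  110:257  111:9281
  112:14501  113:1118  114:12493  115:7088  116:12341  117:11279  118:12923  119:11893
  120:2462  121:9150  122:3510
Giant step factor: 8499^(-123) ≡ 5387 (mod 14897).
Scan 9599·5387^i mod 14897 for i = 0, 1, …:
  i=0: 9599   i=1: 2326   i=2: 1785   i=3: 7230
  i=4: 7252   i=5: 6590   i=6: 779   i=7: 10416
  i=8: 8890   i=9: 11472     …   i=57: 1890
  i=58: 6779
Match at i=58, j=57: k = 58·123 + 57 = 7191.

7191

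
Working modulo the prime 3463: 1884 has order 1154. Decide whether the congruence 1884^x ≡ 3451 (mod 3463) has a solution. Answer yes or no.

no

3451 ∈ ⟨1884⟩ iff 3451^1154 ≡ 1 (mod 3463), since |⟨1884⟩| = 1154.
3451^1154 mod 3463 = 367.
Since 367 ≠ 1, 3451 does not lie in the subgroup.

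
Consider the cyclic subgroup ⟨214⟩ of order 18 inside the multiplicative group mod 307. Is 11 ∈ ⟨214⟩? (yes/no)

no

11 ∈ ⟨214⟩ iff 11^18 ≡ 1 (mod 307), since |⟨214⟩| = 18.
11^18 mod 307 = 102.
Since 102 ≠ 1, 11 does not lie in the subgroup.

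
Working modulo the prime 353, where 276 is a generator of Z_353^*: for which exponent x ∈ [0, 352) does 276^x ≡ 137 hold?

209

Baby-step giant-step with m = ceil(sqrt(352)) = 19.
Baby table (276^j mod 353 for j=0..18):
  0:1  1:276  2:281  3:249  4:242  5:75  6:226  7:248
  8:319  9:147  10:330  11:6  12:244  13:274  14:82  15:40
  16:97  17:297  18:76
Giant step factor: 276^(-19) ≡ 154 (mod 353).
Scan 137·154^i mod 353 for i = 0, 1, …:
  i=0: 137   i=1: 271   i=2: 80   i=3: 318
  i=4: 258   i=5: 196   i=6: 179   i=7: 32
  i=8: 339   i=9: 315   i=10: 149   i=11: 1
Match at i=11, j=0: x = 11·19 + 0 = 209.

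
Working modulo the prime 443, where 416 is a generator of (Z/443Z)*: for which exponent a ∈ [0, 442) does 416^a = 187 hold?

259

Baby-step giant-step with m = ceil(sqrt(442)) = 22.
Baby table (416^j mod 443 for j=0..21):
  0:1  1:416  2:286  3:252  4:284  5:306  6:155  7:245
  8:30  9:76  10:163  11:29  12:103  13:320  14:220  15:262
  16:14  17:65  18:17  19:427  20:432  21:297
Giant step factor: 416^(-22) ≡ 315 (mod 443).
Scan 187·315^i mod 443 for i = 0, 1, …:
  i=0: 187   i=1: 429   i=2: 20   i=3: 98
  i=4: 303   i=5: 200   i=6: 94   i=7: 372
  i=8: 228   i=9: 54   i=10: 176   i=11: 65
Match at i=11, j=17: a = 11·22 + 17 = 259.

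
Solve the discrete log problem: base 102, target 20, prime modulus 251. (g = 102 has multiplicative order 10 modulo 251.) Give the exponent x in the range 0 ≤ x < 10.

8

Successive powers of 102 modulo 251:
  102^0=1  102^1=102  102^2=113  102^3=231  102^4=219  102^5=250
  102^6=149  102^7=138  102^8=20
So 102^8 ≡ 20 (mod 251), giving x = 8.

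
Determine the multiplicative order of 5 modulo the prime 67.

22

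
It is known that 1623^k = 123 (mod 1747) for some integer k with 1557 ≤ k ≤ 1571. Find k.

Compute 1623^1557 mod 1747 = 1058, then multiply by 1623 repeatedly:
  1623^1557=1058  1623^1558=1580  1623^1559=1491  1623^1560=298  1623^1561=1482
  1623^1562=1414  1623^1563=1111  1623^1564=249  1623^1565=570  1623^1566=947
  1623^1567=1368  1623^1568=1574  1623^1569=488  1623^1570=633  1623^1571=123
Found 123 at exponent 1571.

1571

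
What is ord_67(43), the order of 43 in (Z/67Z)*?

The order of 43 must divide p − 1 = 66 = 2 · 3 · 11.
Divisors: 1, 2, 3, 6, 11, 22, 33, 66.
Check each in increasing order: 43^1 ≡ 43;  43^2 ≡ 40;  43^3 ≡ 45;  43^6 ≡ 15;  43^11 ≡ 66;  43^22 ≡ 1.
Smallest exponent giving 1 is 22.

22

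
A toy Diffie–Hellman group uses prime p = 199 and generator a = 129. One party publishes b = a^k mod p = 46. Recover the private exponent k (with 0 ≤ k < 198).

136

Baby-step giant-step with m = ceil(sqrt(198)) = 15.
Baby table (129^j mod 199 for j=0..14):
  0:1  1:129  2:124  3:76  4:53  5:71  6:5  7:48
  8:23  9:181  10:66  11:156  12:25  13:41  14:115
Giant step factor: 129^(-15) ≡ 42 (mod 199).
Scan 46·42^i mod 199 for i = 0, 1, …:
  i=0: 46   i=1: 141   i=2: 151   i=3: 173
  i=4: 102   i=5: 105   i=6: 32   i=7: 150
  i=8: 131   i=9: 129
Match at i=9, j=1: k = 9·15 + 1 = 136.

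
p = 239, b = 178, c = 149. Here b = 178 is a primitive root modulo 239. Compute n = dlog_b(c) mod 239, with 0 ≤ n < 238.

19

Successive powers of 178 modulo 239:
  178^0=1  178^1=178  178^2=136  178^3=69  178^4=93  178^5=63
  178^6=220  178^7=203  178^8=45  178^9=123  178^10=145  178^11=237
  178^12=122  178^13=206  178^14=101  178^15=53  178^16=113  178^17=38
  178^18=72  178^19=149
So 178^19 ≡ 149 (mod 239), giving n = 19.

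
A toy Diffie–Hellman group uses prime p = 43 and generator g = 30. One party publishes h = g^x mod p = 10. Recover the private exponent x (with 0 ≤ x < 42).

Successive powers of 30 modulo 43:
  30^0=1  30^1=30  30^2=40  30^3=39  30^4=9  30^5=12
  30^6=16  30^7=7  30^8=38  30^9=22  30^10=15  30^11=20
  30^12=41  30^13=26  30^14=6  30^15=8  30^16=25  30^17=19
  30^18=11  30^19=29  30^20=10
So 30^20 ≡ 10 (mod 43), giving x = 20.

20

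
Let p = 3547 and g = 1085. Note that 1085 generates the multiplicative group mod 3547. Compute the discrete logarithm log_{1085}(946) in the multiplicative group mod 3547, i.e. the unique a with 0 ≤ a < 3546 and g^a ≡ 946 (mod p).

2899

Baby-step giant-step with m = ceil(sqrt(3546)) = 60.
Baby table (1085^j mod 3547 for j=0..59):
  0:1  1:1085  2:3168  3:237  4:1761  5:2399  6:2964  7:2358
  8:1043  9:162  10:1967  11:2448  12:2924  13:1522  14:2015  15:1323
  16:2467  17:2257  18:1415  19:2971  20:2859  21:1937  22:1821  23:106
  24:1506  25:2390  26:293  27:2222  28:2457  29:2048  30:1658  31:601
  32:2984  33:2776  34:557  35:1355  36:1717  37:770  38:1905  39:2571
  40:1593  41:1016  42:2790  43:1559  44:3143  45:1488  46:595  47:21
  48:1503  49:2682  50:1430  51:1511  52:721  53:1945  54:3407  55:621
  56:3402  57:2290  58:1750  59:1105
Giant step factor: 1085^(-60) ≡ 1819 (mod 3547).
Scan 946·1819^i mod 3547 for i = 0, 1, …:
  i=0: 946   i=1: 479   i=2: 2286   i=3: 1150
  i=4: 2667   i=5: 2524   i=6: 1338   i=7: 580
  i=8: 1561   i=9: 1859     …   i=47: 2365
  i=48: 2971
Match at i=48, j=19: a = 48·60 + 19 = 2899.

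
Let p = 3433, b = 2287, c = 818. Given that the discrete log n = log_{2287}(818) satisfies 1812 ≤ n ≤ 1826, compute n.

1819

Compute 2287^1812 mod 3433 = 2639, then multiply by 2287 repeatedly:
  2287^1812=2639  2287^1813=179  2287^1814=846  2287^1815=2023  2287^1816=2350
  2287^1817=1805  2287^1818=1569  2287^1819=818
Found 818 at exponent 1819.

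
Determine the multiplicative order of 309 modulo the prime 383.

191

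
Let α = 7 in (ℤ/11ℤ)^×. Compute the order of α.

10

The order of 7 must divide p − 1 = 10 = 2 · 5.
Divisors: 1, 2, 5, 10.
Check each in increasing order: 7^1 ≡ 7;  7^2 ≡ 5;  7^5 ≡ 10;  7^10 ≡ 1.
Smallest exponent giving 1 is 10.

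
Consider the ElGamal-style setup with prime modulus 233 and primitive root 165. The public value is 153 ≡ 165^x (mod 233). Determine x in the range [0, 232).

123

Baby-step giant-step with m = ceil(sqrt(232)) = 16.
Baby table (165^j mod 233 for j=0..15):
  0:1  1:165  2:197  3:118  4:131  5:179  6:177  7:80
  8:152  9:149  10:120  11:228  12:107  13:180  14:109  15:44
Giant step factor: 165^(-16) ≡ 63 (mod 233).
Scan 153·63^i mod 233 for i = 0, 1, …:
  i=0: 153   i=1: 86   i=2: 59   i=3: 222
  i=4: 6   i=5: 145   i=6: 48   i=7: 228
Match at i=7, j=11: x = 7·16 + 11 = 123.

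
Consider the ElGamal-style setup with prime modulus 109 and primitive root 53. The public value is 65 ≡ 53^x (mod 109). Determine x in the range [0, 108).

47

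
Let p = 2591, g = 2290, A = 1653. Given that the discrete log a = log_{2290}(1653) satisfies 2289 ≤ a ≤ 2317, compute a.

2294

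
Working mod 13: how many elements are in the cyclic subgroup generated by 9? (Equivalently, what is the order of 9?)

3

The order of 9 must divide p − 1 = 12 = 2^2 · 3.
Divisors: 1, 2, 3, 4, 6, 12.
Check each in increasing order: 9^1 ≡ 9;  9^2 ≡ 3;  9^3 ≡ 1.
Smallest exponent giving 1 is 3.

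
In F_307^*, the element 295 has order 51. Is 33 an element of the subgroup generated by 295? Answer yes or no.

no

33 ∈ ⟨295⟩ iff 33^51 ≡ 1 (mod 307), since |⟨295⟩| = 51.
33^51 mod 307 = 290.
Since 290 ≠ 1, 33 does not lie in the subgroup.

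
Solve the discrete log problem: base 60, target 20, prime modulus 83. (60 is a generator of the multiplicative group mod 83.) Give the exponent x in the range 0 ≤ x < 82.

49

Baby-step giant-step with m = ceil(sqrt(82)) = 10.
Baby table (60^j mod 83 for j=0..9):
  0:1  1:60  2:31  3:34  4:48  5:58  6:77  7:55
  8:63  9:45
Giant step factor: 60^(-10) ≡ 17 (mod 83).
Scan 20·17^i mod 83 for i = 0, 1, …:
  i=0: 20   i=1: 8   i=2: 53   i=3: 71
  i=4: 45
Match at i=4, j=9: x = 4·10 + 9 = 49.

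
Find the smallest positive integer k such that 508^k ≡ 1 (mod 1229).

1228

The order of 508 must divide p − 1 = 1228 = 2^2 · 307.
Divisors: 1, 2, 4, 307, 614, 1228.
Check each in increasing order: 508^1 ≡ 508;  508^2 ≡ 1203;  508^4 ≡ 676;  508^307 ≡ 632;  508^614 ≡ 1228;  508^1228 ≡ 1.
Smallest exponent giving 1 is 1228.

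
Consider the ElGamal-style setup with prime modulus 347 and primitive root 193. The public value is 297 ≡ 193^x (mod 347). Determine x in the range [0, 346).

Baby-step giant-step with m = ceil(sqrt(346)) = 19.
Baby table (193^j mod 347 for j=0..18):
  0:1  1:193  2:120  3:258  4:173  5:77  6:287  7:218
  8:87  9:135  10:30  11:238  12:130  13:106  14:332  15:228
  16:282  17:294  18:181
Giant step factor: 193^(-19) ≡ 70 (mod 347).
Scan 297·70^i mod 347 for i = 0, 1, …:
  i=0: 297   i=1: 317   i=2: 329   i=3: 128
  i=4: 285   i=5: 171   i=6: 172   i=7: 242
  i=8: 284   i=9: 101   i=10: 130
Match at i=10, j=12: x = 10·19 + 12 = 202.

202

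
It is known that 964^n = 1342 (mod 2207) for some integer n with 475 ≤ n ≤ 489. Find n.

Compute 964^475 mod 2207 = 2153, then multiply by 964 repeatedly:
  964^475=2153  964^476=912  964^477=782  964^478=1261  964^479=1754
  964^480=294  964^481=920  964^482=1873  964^483=246  964^484=995
  964^485=1342
Found 1342 at exponent 485.

485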